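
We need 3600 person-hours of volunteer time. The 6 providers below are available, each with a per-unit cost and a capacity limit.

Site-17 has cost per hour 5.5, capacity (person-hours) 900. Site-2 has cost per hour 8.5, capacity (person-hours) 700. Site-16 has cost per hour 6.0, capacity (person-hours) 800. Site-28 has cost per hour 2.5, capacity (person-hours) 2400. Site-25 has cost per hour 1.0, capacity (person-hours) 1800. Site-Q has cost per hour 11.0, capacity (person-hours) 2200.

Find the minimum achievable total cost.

6300

Use providers in increasing cost order.
Take 1800 from Site-25 at 1.0 ; need 1800 more.
Site-28 at 2.5: take 1800 of its 2400 ; requirement met.
Site-17, Site-16, Site-2, Site-Q: unused.
Cost = 1800×1.0 + 1800×2.5 = 6300.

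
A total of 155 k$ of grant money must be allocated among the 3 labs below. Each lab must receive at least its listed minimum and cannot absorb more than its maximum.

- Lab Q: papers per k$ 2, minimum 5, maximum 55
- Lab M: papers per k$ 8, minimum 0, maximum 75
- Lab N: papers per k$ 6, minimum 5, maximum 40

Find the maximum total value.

Meeting every minimum uses 5+0+5 = 10 k$, leaving 145.
Rank by papers per k$: Lab M 8 > Lab N 6 > Lab Q 2.
Lab M takes 75 more to reach its cap of 75 ; 70 left.
Lab N takes 35 more to reach its cap of 40 ; 35 left.
Only 35 left; Lab Q takes them to reach 40.
Total = 2×40 + 8×75 + 6×40 = 920.

920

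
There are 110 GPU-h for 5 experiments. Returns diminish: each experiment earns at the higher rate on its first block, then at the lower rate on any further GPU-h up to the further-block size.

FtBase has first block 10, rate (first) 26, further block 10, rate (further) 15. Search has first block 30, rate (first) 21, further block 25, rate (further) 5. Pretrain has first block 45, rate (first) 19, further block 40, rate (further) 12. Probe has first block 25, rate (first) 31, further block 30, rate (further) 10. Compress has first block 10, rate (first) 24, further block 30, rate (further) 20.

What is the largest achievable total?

2600

Treat each block as its own option and order by rate: Probe/first 31 > FtBase/first 26 > Compress/first 24 > Search/first 21 > Compress/second 20 > Pretrain/first 19 > FtBase/second 15 > Pretrain/second 12 > Probe/second 10 > Search/second 5.
Probe first at 31: fill all 25 — 85 left.
FtBase first at 26: fill all 10 — 75 left.
Fill Compress first block (10 at 24) — 65 left.
Fill Search first block (30 at 21) — 35 left.
Fill Compress second block (30 at 20) — 5 left.
5 remain; put them into Pretrain first at 19.
Total = 31×25 + 26×10 + 24×10 + 21×30 + 20×30 + 19×5 = 2600.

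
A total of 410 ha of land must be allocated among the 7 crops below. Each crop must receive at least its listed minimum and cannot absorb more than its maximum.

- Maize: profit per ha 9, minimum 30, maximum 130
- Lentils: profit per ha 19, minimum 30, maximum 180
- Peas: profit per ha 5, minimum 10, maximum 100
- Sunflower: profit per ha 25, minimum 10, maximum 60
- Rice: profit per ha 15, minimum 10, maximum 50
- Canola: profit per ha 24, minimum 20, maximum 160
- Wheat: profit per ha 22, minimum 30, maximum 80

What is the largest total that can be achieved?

8710

Meeting every minimum uses 30+30+10+10+10+20+30 = 140 ha, leaving 270.
Order the crops by profit per ha: Sunflower 25 > Canola 24 > Wheat 22 > Lentils 19 > Rice 15 > Maize 9 > Peas 5.
Give Sunflower 50 more to hit its cap of 60 — 220 left.
Canola: +140 to 160 (cap) — 80 left.
Wheat: +50 to 80 (cap) — 30 left.
Only 30 left; Lentils takes them to reach 60.
Total = 9×30 + 19×60 + 5×10 + 25×60 + 15×10 + 24×160 + 22×80 = 8710.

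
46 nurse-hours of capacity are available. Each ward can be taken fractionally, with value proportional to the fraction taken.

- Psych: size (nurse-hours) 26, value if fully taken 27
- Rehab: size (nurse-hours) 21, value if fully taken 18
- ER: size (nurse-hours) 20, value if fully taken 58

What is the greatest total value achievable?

Best value per unit of size first: ER 58/20≈2.9, Psych 27/26≈1.04, Rehab 18/21≈0.857.
All 20 nurse-hours of ER fit (value 58) ; 26 remain.
All 26 nurse-hours of Psych fit (value 27) ; 0 remain.
Total value = 85.

85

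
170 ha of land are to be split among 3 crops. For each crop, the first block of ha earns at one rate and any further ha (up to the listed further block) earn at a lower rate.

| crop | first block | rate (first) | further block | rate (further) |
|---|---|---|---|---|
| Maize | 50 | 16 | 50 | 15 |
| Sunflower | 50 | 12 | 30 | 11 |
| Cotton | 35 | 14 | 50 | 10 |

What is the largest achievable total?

2460

Treat each block as its own option and order by rate: Maize/first 16 > Maize/second 15 > Cotton/first 14 > Sunflower/first 12 > Sunflower/second 11 > Cotton/second 10.
Maize first at 16: fill all 50 ; 120 left.
Maize second at 15: fill all 50 ; 70 left.
Cotton/first (14): +35 ; 35 left.
Sunflower first at 12: only 35 left, fill 35.
Total = 16×50 + 15×50 + 14×35 + 12×35 = 2460.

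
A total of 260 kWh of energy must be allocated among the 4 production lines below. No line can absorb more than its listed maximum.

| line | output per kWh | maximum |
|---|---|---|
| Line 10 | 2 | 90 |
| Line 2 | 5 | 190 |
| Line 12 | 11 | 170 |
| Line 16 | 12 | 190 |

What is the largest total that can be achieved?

Highest output per kWh first: Line 16 12 > Line 12 11 > Line 2 5 > Line 10 2.
Line 16 takes 190 to reach its cap of 190 — 70 left.
Line 12: +70 (room for 170) → 70. Pool exhausted.
Total = 11×70 + 12×190 = 3050.

3050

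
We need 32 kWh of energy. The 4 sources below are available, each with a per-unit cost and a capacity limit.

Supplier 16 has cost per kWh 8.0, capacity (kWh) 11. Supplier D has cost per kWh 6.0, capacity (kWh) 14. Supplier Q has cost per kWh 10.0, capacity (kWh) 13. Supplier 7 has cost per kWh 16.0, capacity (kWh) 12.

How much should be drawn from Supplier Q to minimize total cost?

Cheapest first:
Supplier D (6.0): use full 14 → 18 kWh to go.
Supplier 16 at 8.0: take all 11 kWh → 7 still needed.
Supplier Q at 10.0: take 7 of its 13 → requirement met.
Supplier 7: unused.

7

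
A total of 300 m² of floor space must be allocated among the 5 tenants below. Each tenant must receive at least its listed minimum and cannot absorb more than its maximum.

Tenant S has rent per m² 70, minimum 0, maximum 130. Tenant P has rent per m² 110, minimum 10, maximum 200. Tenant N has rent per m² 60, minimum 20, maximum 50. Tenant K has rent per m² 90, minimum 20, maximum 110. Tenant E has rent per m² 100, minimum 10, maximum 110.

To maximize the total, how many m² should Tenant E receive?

Meeting every minimum uses 0+10+20+20+10 = 60 m², leaving 240.
Rank by rent per m²: Tenant P 110 > Tenant E 100 > Tenant K 90 > Tenant S 70 > Tenant N 60.
Give Tenant P 190 more to hit its cap of 200 — 50 left.
Tenant E has room for 100 more but only 50 remain, so it gets 60.

60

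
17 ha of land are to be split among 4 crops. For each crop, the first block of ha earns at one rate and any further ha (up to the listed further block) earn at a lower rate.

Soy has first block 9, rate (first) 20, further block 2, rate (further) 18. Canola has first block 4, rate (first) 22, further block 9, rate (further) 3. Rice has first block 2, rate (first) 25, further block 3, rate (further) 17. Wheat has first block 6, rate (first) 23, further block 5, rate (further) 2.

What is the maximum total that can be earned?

Order all 8 blocks by rate: Rice/first 25 > Wheat/first 23 > Canola/first 22 > Soy/first 20 > Soy/second 18 > Rice/second 17 > Canola/second 3 > Wheat/second 2.
Rice first at 25: fill all 2 → 15 left.
Wheat/first (23): +6 → 9 left.
Canola/first (22): +4 → 5 left.
Soy first at 20: only 5 left, fill 5.
Total = 25×2 + 23×6 + 22×4 + 20×5 = 376.

376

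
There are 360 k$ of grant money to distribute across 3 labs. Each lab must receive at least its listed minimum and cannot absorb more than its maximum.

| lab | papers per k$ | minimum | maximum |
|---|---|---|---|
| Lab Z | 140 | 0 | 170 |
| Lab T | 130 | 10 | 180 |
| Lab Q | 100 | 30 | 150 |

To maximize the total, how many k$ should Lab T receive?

160

Meeting every minimum uses 0+10+30 = 40 k$, leaving 320.
Highest papers per k$ first: Lab Z 140 > Lab T 130 > Lab Q 100.
Give Lab Z 170 more to hit its cap of 170 ; 150 left.
Only 150 left; Lab T takes them to reach 160.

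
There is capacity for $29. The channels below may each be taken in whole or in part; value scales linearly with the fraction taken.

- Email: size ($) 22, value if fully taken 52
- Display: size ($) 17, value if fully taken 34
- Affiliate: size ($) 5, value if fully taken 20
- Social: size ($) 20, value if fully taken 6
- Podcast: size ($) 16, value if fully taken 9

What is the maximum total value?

Best value per unit of size first: Affiliate 20/5≈4, Email 52/22≈2.36, Display 34/17≈2, Podcast 9/16≈0.562, Social 6/20≈0.3.
Affiliate: take in full, 5 $ for value 20 ; 24 left.
All 22 $ of Email fit (value 52) ; 2 remain.
2 $ left: a 2/17 share of Display gives 34×2/17 = 4.
Total value = 76.

76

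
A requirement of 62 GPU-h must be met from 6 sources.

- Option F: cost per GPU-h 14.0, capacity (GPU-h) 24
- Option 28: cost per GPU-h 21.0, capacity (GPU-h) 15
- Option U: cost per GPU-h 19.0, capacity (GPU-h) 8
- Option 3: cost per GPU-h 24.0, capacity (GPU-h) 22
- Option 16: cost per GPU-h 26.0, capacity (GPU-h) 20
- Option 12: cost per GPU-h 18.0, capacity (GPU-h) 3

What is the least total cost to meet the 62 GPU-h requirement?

Use sources in increasing cost order.
Take 24 from Option F at 14.0 — need 38 more.
Take 3 from Option 12 at 18.0 — need 35 more.
Take 8 from Option U at 19.0 — need 27 more.
Option 28 (21.0): use full 15 — 12 GPU-h to go.
Option 3 (24.0): take the remaining 12 — done.
Option 16: unused.
Cost = 24×14.0 + 3×18.0 + 8×19.0 + 15×21.0 + 12×24.0 = 1145.

1145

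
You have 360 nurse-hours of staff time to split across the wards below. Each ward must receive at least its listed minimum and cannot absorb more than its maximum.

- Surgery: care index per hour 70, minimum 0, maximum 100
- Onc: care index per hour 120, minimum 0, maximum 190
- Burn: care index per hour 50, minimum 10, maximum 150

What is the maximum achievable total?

Meeting every minimum uses 0+0+10 = 10 nurse-hours, leaving 350.
Highest care index per hour first: Onc 120 > Surgery 70 > Burn 50.
Give Onc 190 more to hit its cap of 190 — 160 left.
Give Surgery 100 more to hit its cap of 100 — 60 left.
Only 60 left; Burn takes them to reach 70.
Total = 70×100 + 120×190 + 50×70 = 33300.

33300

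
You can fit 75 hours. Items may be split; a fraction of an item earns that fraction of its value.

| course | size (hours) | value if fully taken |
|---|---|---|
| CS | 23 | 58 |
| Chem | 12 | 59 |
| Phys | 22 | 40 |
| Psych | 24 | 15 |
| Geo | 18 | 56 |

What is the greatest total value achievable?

213

Sort by value density: Chem 59/12≈4.92, Geo 56/18≈3.11, CS 58/23≈2.52, Phys 40/22≈1.82, Psych 15/24≈0.625.
Take all of Chem (12 hours, value 59) ; 63 hours left.
Take all of Geo (18 hours, value 56) ; 45 hours left.
All 23 hours of CS fit (value 58) ; 22 remain.
Take all of Phys (22 hours, value 40) ; 0 hours left.
Total value = 213.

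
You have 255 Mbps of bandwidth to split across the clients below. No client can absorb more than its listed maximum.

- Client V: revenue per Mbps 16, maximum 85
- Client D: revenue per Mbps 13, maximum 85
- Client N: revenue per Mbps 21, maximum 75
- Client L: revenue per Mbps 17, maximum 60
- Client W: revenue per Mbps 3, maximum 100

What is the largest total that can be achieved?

Rank by revenue per Mbps: Client N 21 > Client L 17 > Client V 16 > Client D 13 > Client W 3.
Client N takes 75 to reach its cap of 75 → 180 left.
Client L takes 60 to reach its cap of 60 → 120 left.
Client V: +85 to 85 (cap) → 35 left.
Client D has room for 85 but only 35 remain, so it gets 35.
Total = 16×85 + 13×35 + 21×75 + 17×60 = 4410.

4410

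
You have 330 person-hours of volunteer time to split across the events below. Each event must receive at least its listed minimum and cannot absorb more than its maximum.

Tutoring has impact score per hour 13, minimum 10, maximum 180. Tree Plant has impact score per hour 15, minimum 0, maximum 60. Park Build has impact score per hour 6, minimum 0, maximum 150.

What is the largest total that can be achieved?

3780

Meeting every minimum uses 10+0+0 = 10 person-hours, leaving 320.
Highest impact score per hour first: Tree Plant 15 > Tutoring 13 > Park Build 6.
Tree Plant: +60 to 60 (cap) → 260 left.
Give Tutoring 170 more to hit its cap of 180 → 90 left.
Park Build: +90 (room for 150) → 90. Pool exhausted.
Total = 13×180 + 15×60 + 6×90 = 3780.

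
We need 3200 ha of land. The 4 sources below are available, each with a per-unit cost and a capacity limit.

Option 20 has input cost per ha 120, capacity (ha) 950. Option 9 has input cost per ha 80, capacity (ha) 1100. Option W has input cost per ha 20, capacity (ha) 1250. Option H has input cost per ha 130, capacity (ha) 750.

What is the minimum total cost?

215000

Fill from the cheapest source first.
Take 1250 from Option W at 20 — need 1950 more.
Take 1100 from Option 9 at 80 — need 850 more.
Option 20 (120): take the remaining 850 — done.
Option H: unused.
Cost = 1250×20 + 1100×80 + 850×120 = 215000.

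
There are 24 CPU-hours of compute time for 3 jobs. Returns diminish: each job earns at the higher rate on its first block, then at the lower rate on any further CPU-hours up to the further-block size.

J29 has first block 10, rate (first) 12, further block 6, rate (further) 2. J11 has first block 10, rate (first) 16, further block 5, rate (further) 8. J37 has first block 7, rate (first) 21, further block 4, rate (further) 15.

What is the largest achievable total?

Order all 6 blocks by rate: J37/T1 21 > J11/T1 16 > J37/T2 15 > J29/T1 12 > J11/T2 8 > J29/T2 2.
Fill J37 T1 block (7 at 21) → 17 left.
J11 T1 at 16: fill all 10 → 7 left.
J37 T2 at 15: fill all 4 → 3 left.
J29/T1: +3 of 10 at 12; pool empty.
Total = 21×7 + 16×10 + 15×4 + 12×3 = 403.

403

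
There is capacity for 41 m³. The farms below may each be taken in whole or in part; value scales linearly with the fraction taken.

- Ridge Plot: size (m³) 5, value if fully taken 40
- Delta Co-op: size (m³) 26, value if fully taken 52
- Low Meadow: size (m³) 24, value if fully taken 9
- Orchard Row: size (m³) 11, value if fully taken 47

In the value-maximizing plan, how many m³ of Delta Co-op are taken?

25

Rank by value-to-size ratio: Ridge Plot 40/5≈8, Orchard Row 47/11≈4.27, Delta Co-op 52/26≈2, Low Meadow 9/24≈0.375.
Take all of Ridge Plot (5 m³, value 40) — 36 m³ left.
Orchard Row: take in full, 11 m³ for value 47 — 25 left.
Fill the last 25 m³ with part of Delta Co-op: 25/26 of it earns 50.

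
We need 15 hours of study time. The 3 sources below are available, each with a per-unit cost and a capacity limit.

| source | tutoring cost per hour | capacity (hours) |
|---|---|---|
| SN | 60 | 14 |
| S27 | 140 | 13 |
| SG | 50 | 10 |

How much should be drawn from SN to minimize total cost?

5

Use sources in increasing cost order.
Take 10 from SG at 50 → need 5 more.
Take 5 from SN at 60 to finish.
S27: unused.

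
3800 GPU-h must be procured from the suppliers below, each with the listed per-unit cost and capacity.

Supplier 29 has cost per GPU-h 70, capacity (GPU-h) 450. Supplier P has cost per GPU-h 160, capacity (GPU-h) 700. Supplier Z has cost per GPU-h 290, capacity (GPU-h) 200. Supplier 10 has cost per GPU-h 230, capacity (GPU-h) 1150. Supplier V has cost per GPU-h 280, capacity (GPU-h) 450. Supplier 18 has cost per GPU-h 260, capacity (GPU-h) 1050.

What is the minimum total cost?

Fill from the cheapest supplier first.
Supplier 29 at 70: take all 450 GPU-h → 3350 still needed.
Supplier P (160): use full 700 → 2650 GPU-h to go.
Supplier 10 at 230: take all 1150 GPU-h → 1500 still needed.
Supplier 18 at 260: take all 1050 GPU-h → 450 still needed.
Supplier V at 280: take all 450 GPU-h → 0 still needed.
Supplier Z: unused.
Cost = 450×70 + 700×160 + 1150×230 + 1050×260 + 450×280 = 807000.

807000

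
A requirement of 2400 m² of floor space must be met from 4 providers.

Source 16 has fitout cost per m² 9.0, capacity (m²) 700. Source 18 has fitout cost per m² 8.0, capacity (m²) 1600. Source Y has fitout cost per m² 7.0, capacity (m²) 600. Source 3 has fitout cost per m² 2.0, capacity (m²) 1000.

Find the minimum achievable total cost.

Fill from the cheapest provider first.
Source 3 at 2.0: take all 1000 m² — 1400 still needed.
Source Y at 7.0: take all 600 m² — 800 still needed.
Source 18 at 8.0: take 800 of its 1600 — requirement met.
Source 16: unused.
Cost = 1000×2.0 + 600×7.0 + 800×8.0 = 12600.

12600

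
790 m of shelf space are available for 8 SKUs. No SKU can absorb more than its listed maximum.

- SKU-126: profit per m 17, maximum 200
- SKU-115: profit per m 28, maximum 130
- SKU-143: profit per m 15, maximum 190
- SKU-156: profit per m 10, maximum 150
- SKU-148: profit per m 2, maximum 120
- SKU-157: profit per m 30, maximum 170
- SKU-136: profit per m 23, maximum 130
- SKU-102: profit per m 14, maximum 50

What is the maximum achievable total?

Rank by profit per m: SKU-157 30 > SKU-115 28 > SKU-136 23 > SKU-126 17 > SKU-143 15 > SKU-102 14 > SKU-156 10 > SKU-148 2.
SKU-157: +170 to 170 (cap) → 620 left.
SKU-115 takes 130 to reach its cap of 130 → 490 left.
SKU-136: +130 to 130 (cap) → 360 left.
Give SKU-126 200 to hit its cap of 200 → 160 left.
SKU-143 has room for 190 but only 160 remain, so it gets 160.
Total = 17×200 + 28×130 + 15×160 + 30×170 + 23×130 = 17530.

17530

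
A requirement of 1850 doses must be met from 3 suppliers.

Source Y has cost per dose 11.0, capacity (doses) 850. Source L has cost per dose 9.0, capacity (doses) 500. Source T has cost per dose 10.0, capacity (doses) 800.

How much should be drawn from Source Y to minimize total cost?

Use suppliers in increasing cost order.
Source L (9.0): use full 500 — 1350 doses to go.
Source T (10.0): use full 800 — 550 doses to go.
Source Y at 11.0: take 550 of its 850 — requirement met.

550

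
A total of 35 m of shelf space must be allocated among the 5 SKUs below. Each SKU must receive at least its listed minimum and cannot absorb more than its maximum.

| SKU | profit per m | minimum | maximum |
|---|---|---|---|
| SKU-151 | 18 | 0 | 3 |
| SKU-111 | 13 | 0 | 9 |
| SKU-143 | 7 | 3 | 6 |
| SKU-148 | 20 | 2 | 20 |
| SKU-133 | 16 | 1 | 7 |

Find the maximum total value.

613

Meeting every minimum uses 0+0+3+2+1 = 6 m, leaving 29.
Rank by profit per m: SKU-148 20 > SKU-151 18 > SKU-133 16 > SKU-111 13 > SKU-143 7.
SKU-148: +18 to 20 (cap) → 11 left.
SKU-151 takes 3 more to reach its cap of 3 → 8 left.
SKU-133 takes 6 more to reach its cap of 7 → 2 left.
SKU-111: +2 (room for 9) → 2. Pool exhausted.
Total = 18×3 + 13×2 + 7×3 + 20×20 + 16×7 = 613.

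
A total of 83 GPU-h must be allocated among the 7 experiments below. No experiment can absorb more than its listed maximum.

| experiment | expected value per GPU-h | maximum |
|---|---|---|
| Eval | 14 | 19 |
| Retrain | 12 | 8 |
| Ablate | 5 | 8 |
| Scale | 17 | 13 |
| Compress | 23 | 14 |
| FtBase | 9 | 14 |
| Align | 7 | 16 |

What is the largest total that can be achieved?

Rank by expected value per GPU-h: Compress 23 > Scale 17 > Eval 14 > Retrain 12 > FtBase 9 > Align 7 > Ablate 5.
Give Compress 14 to hit its cap of 14 ; 69 left.
Scale takes 13 to reach its cap of 13 ; 56 left.
Eval: +19 to 19 (cap) ; 37 left.
Give Retrain 8 to hit its cap of 8 ; 29 left.
Give FtBase 14 to hit its cap of 14 ; 15 left.
Only 15 left; Align takes them to reach 15.
Total = 14×19 + 12×8 + 17×13 + 23×14 + 9×14 + 7×15 = 1136.

1136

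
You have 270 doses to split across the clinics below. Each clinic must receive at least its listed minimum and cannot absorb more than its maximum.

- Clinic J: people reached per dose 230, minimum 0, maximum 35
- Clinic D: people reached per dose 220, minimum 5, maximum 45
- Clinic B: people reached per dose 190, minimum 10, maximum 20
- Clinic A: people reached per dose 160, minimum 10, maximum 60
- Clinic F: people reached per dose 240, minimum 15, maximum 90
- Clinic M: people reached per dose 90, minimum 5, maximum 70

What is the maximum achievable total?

54750

Meeting every minimum uses 0+5+10+10+15+5 = 45 doses, leaving 225.
Rank by people reached per dose: Clinic F 240 > Clinic J 230 > Clinic D 220 > Clinic B 190 > Clinic A 160 > Clinic M 90.
Clinic F: +75 to 90 (cap) ; 150 left.
Clinic J takes 35 more to reach its cap of 35 ; 115 left.
Clinic D: +40 to 45 (cap) ; 75 left.
Clinic B takes 10 more to reach its cap of 20 ; 65 left.
Clinic A takes 50 more to reach its cap of 60 ; 15 left.
Clinic M has room for 65 more but only 15 remain, so it gets 20.
Total = 230×35 + 220×45 + 190×20 + 160×60 + 240×90 + 90×20 = 54750.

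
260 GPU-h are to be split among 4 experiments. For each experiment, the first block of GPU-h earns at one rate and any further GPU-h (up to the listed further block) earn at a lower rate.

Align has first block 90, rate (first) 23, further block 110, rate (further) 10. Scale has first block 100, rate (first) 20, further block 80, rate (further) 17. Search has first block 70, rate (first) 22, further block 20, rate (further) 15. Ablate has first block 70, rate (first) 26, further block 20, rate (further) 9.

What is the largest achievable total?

Order all 8 blocks by rate: Ablate/T1 26 > Align/T1 23 > Search/T1 22 > Scale/T1 20 > Scale/T2 17 > Search/T2 15 > Align/T2 10 > Ablate/T2 9.
Fill Ablate T1 block (70 at 26) — 190 left.
Fill Align T1 block (90 at 23) — 100 left.
Fill Search T1 block (70 at 22) — 30 left.
Scale T1 at 20: only 30 left, fill 30.
Total = 26×70 + 23×90 + 22×70 + 20×30 = 6030.

6030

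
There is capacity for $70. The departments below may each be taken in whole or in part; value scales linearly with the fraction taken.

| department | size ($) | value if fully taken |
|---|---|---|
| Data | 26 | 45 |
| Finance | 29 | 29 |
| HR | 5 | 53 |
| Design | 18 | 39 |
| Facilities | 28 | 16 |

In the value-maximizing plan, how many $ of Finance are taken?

21

Sort by value density: HR 53/5≈10.6, Design 39/18≈2.17, Data 45/26≈1.73, Finance 29/29≈1, Facilities 16/28≈0.571.
All 5 $ of HR fit (value 53) — 65 remain.
Take all of Design (18 $, value 39) — 47 $ left.
Take all of Data (26 $, value 45) — 21 $ left.
Only 21 $ remain; take 21/29 of Finance for value 29×21/29 = 21.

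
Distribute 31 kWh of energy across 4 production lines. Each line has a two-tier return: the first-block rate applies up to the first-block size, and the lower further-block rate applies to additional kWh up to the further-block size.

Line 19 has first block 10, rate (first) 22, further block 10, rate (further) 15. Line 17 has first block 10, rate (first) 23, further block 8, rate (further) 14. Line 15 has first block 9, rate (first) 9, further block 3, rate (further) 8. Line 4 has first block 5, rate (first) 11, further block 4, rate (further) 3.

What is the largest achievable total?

614

Treat each block as its own option and order by rate: Line 17/first 23 > Line 19/first 22 > Line 19/second 15 > Line 17/second 14 > Line 4/first 11 > Line 15/first 9 > Line 15/second 8 > Line 4/second 3.
Line 17 first at 23: fill all 10 — 21 left.
Line 19 first at 22: fill all 10 — 11 left.
Line 19/second (15): +10 — 1 left.
Line 17 second at 14: only 1 left, fill 1.
Total = 23×10 + 22×10 + 15×10 + 14×1 = 614.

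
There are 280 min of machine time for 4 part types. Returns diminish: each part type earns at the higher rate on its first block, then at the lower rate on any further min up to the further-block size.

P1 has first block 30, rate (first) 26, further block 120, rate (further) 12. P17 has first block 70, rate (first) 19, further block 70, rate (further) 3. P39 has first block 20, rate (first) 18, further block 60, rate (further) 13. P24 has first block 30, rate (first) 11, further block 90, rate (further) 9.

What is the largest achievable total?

4450

Treat each block as its own option and order by rate: P1/T1 26 > P17/T1 19 > P39/T1 18 > P39/T2 13 > P1/T2 12 > P24/T1 11 > P24/T2 9 > P17/T2 3.
P1 T1 at 26: fill all 30 → 250 left.
Fill P17 T1 block (70 at 19) → 180 left.
P39/T1 (18): +20 → 160 left.
Fill P39 T2 block (60 at 13) → 100 left.
P1/T2: +100 of 120 at 12; pool empty.
Total = 26×30 + 19×70 + 18×20 + 13×60 + 12×100 = 4450.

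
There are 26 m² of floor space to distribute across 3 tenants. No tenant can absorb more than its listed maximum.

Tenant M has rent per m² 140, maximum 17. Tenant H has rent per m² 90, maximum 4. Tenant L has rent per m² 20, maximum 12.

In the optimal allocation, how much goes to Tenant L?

5

Order the tenants by rent per m²: Tenant M 140 > Tenant H 90 > Tenant L 20.
Tenant M takes 17 to reach its cap of 17 — 9 left.
Tenant H takes 4 to reach its cap of 4 — 5 left.
Only 5 left; Tenant L takes them to reach 5.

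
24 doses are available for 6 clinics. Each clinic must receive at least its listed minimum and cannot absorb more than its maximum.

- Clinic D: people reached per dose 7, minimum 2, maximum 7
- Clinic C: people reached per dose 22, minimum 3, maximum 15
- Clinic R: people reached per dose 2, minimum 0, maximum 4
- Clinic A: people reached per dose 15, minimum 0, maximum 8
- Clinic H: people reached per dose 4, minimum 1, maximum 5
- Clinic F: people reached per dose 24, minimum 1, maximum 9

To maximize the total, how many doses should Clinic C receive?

Meeting every minimum uses 2+3+0+0+1+1 = 7 doses, leaving 17.
Rank by people reached per dose: Clinic F 24 > Clinic C 22 > Clinic A 15 > Clinic D 7 > Clinic H 4 > Clinic R 2.
Clinic F takes 8 more to reach its cap of 9 ; 9 left.
Only 9 left; Clinic C takes them to reach 12.

12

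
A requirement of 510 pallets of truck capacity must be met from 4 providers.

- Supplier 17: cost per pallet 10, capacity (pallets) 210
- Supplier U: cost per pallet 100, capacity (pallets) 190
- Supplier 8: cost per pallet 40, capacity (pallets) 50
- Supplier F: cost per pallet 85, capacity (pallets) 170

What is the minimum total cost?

26550

Cheapest first:
Supplier 17 at 10: take all 210 pallets ; 300 still needed.
Take 50 from Supplier 8 at 40 ; need 250 more.
Supplier F at 85: take all 170 pallets ; 80 still needed.
Supplier U (100): take the remaining 80 ; done.
Cost = 210×10 + 50×40 + 170×85 + 80×100 = 26550.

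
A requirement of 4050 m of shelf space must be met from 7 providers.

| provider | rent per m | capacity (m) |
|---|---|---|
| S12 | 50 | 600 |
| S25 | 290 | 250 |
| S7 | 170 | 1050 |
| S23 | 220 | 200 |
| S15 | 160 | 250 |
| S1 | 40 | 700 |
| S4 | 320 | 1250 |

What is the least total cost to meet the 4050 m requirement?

713000

Cheapest first:
Take 700 from S1 at 40 ; need 3350 more.
Take 600 from S12 at 50 ; need 2750 more.
S15 (160): use full 250 ; 2500 m to go.
S7 at 170: take all 1050 m ; 1450 still needed.
S23 at 220: take all 200 m ; 1250 still needed.
Take 250 from S25 at 290 ; need 1000 more.
Take 1000 from S4 at 320 to finish.
Cost = 700×40 + 600×50 + 250×160 + 1050×170 + 200×220 + 250×290 + 1000×320 = 713000.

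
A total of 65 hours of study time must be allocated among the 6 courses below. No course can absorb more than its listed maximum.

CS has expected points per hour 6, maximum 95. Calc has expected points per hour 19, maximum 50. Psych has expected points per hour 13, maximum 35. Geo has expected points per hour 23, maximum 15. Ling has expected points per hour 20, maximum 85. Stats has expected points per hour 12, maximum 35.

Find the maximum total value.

1345

Highest expected points per hour first: Geo 23 > Ling 20 > Calc 19 > Psych 13 > Stats 12 > CS 6.
Geo: +15 to 15 (cap) — 50 left.
Ling: +50 (room for 85) → 50. Pool exhausted.
Total = 23×15 + 20×50 = 1345.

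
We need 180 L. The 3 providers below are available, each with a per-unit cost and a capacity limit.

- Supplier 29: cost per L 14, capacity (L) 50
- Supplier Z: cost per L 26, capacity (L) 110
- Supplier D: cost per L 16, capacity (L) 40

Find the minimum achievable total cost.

3680

Cheapest first:
Supplier 29 at 14: take all 50 L ; 130 still needed.
Supplier D (16): use full 40 ; 90 L to go.
Take 90 from Supplier Z at 26 to finish.
Cost = 50×14 + 40×16 + 90×26 = 3680.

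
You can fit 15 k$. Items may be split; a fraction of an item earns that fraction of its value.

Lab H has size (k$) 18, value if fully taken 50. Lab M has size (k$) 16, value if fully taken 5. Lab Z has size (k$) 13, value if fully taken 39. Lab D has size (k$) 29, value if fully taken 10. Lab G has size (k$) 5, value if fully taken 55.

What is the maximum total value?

85

Rank by value-to-size ratio: Lab G 55/5≈11, Lab Z 39/13≈3, Lab H 50/18≈2.78, Lab D 10/29≈0.345, Lab M 5/16≈0.312.
Take all of Lab G (5 k$, value 55) — 10 k$ left.
Fill the last 10 k$ with part of Lab Z: 10/13 of it earns 30.
Total value = 85.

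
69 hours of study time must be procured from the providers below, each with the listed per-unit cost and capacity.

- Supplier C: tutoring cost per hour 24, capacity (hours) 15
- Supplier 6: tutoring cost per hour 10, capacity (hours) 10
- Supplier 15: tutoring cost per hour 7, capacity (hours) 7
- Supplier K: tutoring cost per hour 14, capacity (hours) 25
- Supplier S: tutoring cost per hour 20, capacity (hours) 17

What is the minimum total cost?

Cheapest first:
Supplier 15 at 7: take all 7 hours → 62 still needed.
Take 10 from Supplier 6 at 10 → need 52 more.
Supplier K (14): use full 25 → 27 hours to go.
Take 17 from Supplier S at 20 → need 10 more.
Take 10 from Supplier C at 24 to finish.
Cost = 7×7 + 10×10 + 25×14 + 17×20 + 10×24 = 1079.

1079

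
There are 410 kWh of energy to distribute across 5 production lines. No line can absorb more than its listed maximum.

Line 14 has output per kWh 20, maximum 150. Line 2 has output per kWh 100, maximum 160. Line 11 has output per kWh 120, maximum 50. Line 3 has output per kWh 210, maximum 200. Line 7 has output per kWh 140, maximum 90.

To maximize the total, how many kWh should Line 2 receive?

70

Order the production lines by output per kWh: Line 3 210 > Line 7 140 > Line 11 120 > Line 2 100 > Line 14 20.
Line 3 takes 200 to reach its cap of 200 — 210 left.
Line 7 takes 90 to reach its cap of 90 — 120 left.
Give Line 11 50 to hit its cap of 50 — 70 left.
Line 2: +70 (room for 160) → 70. Pool exhausted.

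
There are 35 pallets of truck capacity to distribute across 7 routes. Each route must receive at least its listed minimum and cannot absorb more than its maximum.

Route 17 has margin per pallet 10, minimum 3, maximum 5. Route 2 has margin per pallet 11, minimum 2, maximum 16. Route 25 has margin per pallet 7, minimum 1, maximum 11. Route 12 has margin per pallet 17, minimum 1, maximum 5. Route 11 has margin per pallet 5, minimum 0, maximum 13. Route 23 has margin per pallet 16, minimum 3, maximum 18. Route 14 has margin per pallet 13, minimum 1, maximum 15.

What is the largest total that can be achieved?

510

Meeting every minimum uses 3+2+1+1+0+3+1 = 11 pallets, leaving 24.
Order the routes by margin per pallet: Route 12 17 > Route 23 16 > Route 14 13 > Route 2 11 > Route 17 10 > Route 25 7 > Route 11 5.
Give Route 12 4 more to hit its cap of 5 — 20 left.
Route 23 takes 15 more to reach its cap of 18 — 5 left.
Only 5 left; Route 14 takes them to reach 6.
Total = 10×3 + 11×2 + 7×1 + 17×5 + 16×18 + 13×6 = 510.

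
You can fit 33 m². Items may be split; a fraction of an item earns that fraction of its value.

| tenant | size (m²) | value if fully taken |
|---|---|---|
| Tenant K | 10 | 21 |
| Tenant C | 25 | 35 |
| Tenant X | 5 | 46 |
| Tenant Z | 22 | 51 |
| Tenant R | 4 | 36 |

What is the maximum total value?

137.2

Sort by value density: Tenant X 46/5≈9.2, Tenant R 36/4≈9, Tenant Z 51/22≈2.32, Tenant K 21/10≈2.1, Tenant C 35/25≈1.4.
Tenant X: take in full, 5 m² for value 46 ; 28 left.
Tenant R: take in full, 4 m² for value 36 ; 24 left.
Take all of Tenant Z (22 m², value 51) ; 2 m² left.
Fill the last 2 m² with part of Tenant K: 2/10 of it earns 4.2.
Total value = 137.2.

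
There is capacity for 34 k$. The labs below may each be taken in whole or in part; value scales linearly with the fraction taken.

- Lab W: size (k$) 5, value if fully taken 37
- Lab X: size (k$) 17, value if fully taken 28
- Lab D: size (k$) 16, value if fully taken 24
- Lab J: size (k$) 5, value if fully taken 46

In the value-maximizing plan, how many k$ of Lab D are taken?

7

Best value per unit of size first: Lab J 46/5≈9.2, Lab W 37/5≈7.4, Lab X 28/17≈1.65, Lab D 24/16≈1.5.
Lab J: take in full, 5 k$ for value 46 — 29 left.
All 5 k$ of Lab W fit (value 37) — 24 remain.
Take all of Lab X (17 k$, value 28) — 7 k$ left.
Fill the last 7 k$ with part of Lab D: 7/16 of it earns 10.5.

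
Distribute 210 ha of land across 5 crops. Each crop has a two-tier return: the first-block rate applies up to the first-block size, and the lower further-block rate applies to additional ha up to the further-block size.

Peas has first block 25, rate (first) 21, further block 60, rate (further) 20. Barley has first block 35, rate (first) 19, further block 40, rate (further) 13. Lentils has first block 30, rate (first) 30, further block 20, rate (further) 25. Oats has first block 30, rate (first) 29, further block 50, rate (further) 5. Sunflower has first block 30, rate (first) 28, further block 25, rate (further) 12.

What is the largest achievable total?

Order all 10 blocks by rate: Lentils/tier1 30 > Oats/tier1 29 > Sunflower/tier1 28 > Lentils/tier2 25 > Peas/tier1 21 > Peas/tier2 20 > Barley/tier1 19 > Barley/tier2 13 > Sunflower/tier2 12 > Oats/tier2 5.
Fill Lentils tier1 block (30 at 30) → 180 left.
Oats tier1 at 29: fill all 30 → 150 left.
Sunflower tier1 at 28: fill all 30 → 120 left.
Fill Lentils tier2 block (20 at 25) → 100 left.
Fill Peas tier1 block (25 at 21) → 75 left.
Peas/tier2 (20): +60 → 15 left.
15 remain; put them into Barley tier1 at 19.
Total = 30×30 + 29×30 + 28×30 + 25×20 + 21×25 + 20×60 + 19×15 = 5120.

5120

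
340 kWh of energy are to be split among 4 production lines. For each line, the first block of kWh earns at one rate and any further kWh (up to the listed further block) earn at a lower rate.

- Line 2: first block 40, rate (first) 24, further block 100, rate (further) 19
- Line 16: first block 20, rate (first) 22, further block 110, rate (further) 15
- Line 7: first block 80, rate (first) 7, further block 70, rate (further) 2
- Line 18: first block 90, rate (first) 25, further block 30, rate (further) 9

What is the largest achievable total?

6900

Rank every tier by rate: Line 18/tier1 25 > Line 2/tier1 24 > Line 16/tier1 22 > Line 2/tier2 19 > Line 16/tier2 15 > Line 18/tier2 9 > Line 7/tier1 7 > Line 7/tier2 2.
Fill Line 18 tier1 block (90 at 25) → 250 left.
Line 2/tier1 (24): +40 → 210 left.
Line 16 tier1 at 22: fill all 20 → 190 left.
Line 2 tier2 at 19: fill all 100 → 90 left.
Line 16/tier2: +90 of 110 at 15; pool empty.
Total = 25×90 + 24×40 + 22×20 + 19×100 + 15×90 = 6900.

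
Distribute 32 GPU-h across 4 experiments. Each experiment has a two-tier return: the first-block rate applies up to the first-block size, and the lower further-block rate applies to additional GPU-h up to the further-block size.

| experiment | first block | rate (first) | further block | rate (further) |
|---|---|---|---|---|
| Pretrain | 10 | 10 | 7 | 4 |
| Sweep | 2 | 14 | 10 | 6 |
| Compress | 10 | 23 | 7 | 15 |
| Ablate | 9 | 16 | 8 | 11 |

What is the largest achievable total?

Order all 8 blocks by rate: Compress/tier1 23 > Ablate/tier1 16 > Compress/tier2 15 > Sweep/tier1 14 > Ablate/tier2 11 > Pretrain/tier1 10 > Sweep/tier2 6 > Pretrain/tier2 4.
Compress/tier1 (23): +10 ; 22 left.
Ablate/tier1 (16): +9 ; 13 left.
Compress/tier2 (15): +7 ; 6 left.
Fill Sweep tier1 block (2 at 14) ; 4 left.
4 remain; put them into Ablate tier2 at 11.
Total = 23×10 + 16×9 + 15×7 + 14×2 + 11×4 = 551.

551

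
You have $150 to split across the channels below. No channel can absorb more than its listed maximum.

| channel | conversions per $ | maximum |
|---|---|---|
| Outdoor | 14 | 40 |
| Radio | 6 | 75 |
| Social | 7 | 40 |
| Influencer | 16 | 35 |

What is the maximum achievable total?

1610

Highest conversions per $ first: Influencer 16 > Outdoor 14 > Social 7 > Radio 6.
Give Influencer 35 to hit its cap of 35 — 115 left.
Give Outdoor 40 to hit its cap of 40 — 75 left.
Give Social 40 to hit its cap of 40 — 35 left.
Radio: +35 (room for 75) → 35. Pool exhausted.
Total = 14×40 + 6×35 + 7×40 + 16×35 = 1610.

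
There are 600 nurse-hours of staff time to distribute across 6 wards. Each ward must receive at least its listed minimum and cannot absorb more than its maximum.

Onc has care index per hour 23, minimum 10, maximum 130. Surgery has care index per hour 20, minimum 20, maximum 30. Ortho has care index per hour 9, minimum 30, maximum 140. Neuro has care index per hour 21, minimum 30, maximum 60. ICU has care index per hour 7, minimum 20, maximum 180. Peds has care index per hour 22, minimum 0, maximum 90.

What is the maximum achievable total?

9140

Meeting every minimum uses 10+20+30+30+20+0 = 110 nurse-hours, leaving 490.
Order the wards by care index per hour: Onc 23 > Peds 22 > Neuro 21 > Surgery 20 > Ortho 9 > ICU 7.
Onc takes 120 more to reach its cap of 130 ; 370 left.
Peds takes 90 more to reach its cap of 90 ; 280 left.
Neuro: +30 to 60 (cap) ; 250 left.
Surgery: +10 to 30 (cap) ; 240 left.
Give Ortho 110 more to hit its cap of 140 ; 130 left.
ICU has room for 160 more but only 130 remain, so it gets 150.
Total = 23×130 + 20×30 + 9×140 + 21×60 + 7×150 + 22×90 = 9140.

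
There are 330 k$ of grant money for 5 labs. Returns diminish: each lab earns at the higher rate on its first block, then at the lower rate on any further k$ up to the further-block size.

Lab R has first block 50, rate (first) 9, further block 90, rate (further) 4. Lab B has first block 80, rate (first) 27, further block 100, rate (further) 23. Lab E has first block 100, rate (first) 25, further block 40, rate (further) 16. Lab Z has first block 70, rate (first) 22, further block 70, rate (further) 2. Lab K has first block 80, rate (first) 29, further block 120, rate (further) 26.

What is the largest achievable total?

8850

Treat each block as its own option and order by rate: Lab K/tier1 29 > Lab B/tier1 27 > Lab K/tier2 26 > Lab E/tier1 25 > Lab B/tier2 23 > Lab Z/tier1 22 > Lab E/tier2 16 > Lab R/tier1 9 > Lab R/tier2 4 > Lab Z/tier2 2.
Lab K/tier1 (29): +80 → 250 left.
Lab B tier1 at 27: fill all 80 → 170 left.
Fill Lab K tier2 block (120 at 26) → 50 left.
50 remain; put them into Lab E tier1 at 25.
Total = 29×80 + 27×80 + 26×120 + 25×50 = 8850.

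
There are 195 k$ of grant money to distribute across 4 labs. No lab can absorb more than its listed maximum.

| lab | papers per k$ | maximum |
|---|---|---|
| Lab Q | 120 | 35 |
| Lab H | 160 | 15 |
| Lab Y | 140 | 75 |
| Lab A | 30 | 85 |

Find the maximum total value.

Highest papers per k$ first: Lab H 160 > Lab Y 140 > Lab Q 120 > Lab A 30.
Lab H takes 15 to reach its cap of 15 — 180 left.
Give Lab Y 75 to hit its cap of 75 — 105 left.
Lab Q: +35 to 35 (cap) — 70 left.
Lab A has room for 85 but only 70 remain, so it gets 70.
Total = 120×35 + 160×15 + 140×75 + 30×70 = 19200.

19200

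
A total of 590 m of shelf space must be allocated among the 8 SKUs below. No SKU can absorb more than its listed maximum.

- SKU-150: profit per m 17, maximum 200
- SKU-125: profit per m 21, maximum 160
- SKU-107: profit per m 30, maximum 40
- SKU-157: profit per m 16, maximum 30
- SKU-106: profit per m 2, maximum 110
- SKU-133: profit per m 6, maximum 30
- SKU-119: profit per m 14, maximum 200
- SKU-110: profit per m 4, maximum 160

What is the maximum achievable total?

10680

Highest profit per m first: SKU-107 30 > SKU-125 21 > SKU-150 17 > SKU-157 16 > SKU-119 14 > SKU-133 6 > SKU-110 4 > SKU-106 2.
SKU-107 takes 40 to reach its cap of 40 — 550 left.
SKU-125 takes 160 to reach its cap of 160 — 390 left.
Give SKU-150 200 to hit its cap of 200 — 190 left.
SKU-157: +30 to 30 (cap) — 160 left.
SKU-119: +160 (room for 200) → 160. Pool exhausted.
Total = 17×200 + 21×160 + 30×40 + 16×30 + 14×160 = 10680.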